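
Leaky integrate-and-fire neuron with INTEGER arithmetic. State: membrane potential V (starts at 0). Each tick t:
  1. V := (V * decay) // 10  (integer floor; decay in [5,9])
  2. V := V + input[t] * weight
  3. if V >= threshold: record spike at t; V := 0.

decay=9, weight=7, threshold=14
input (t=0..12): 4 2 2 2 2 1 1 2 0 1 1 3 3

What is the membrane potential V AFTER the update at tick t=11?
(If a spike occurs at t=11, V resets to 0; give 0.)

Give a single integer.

t=0: input=4 -> V=0 FIRE
t=1: input=2 -> V=0 FIRE
t=2: input=2 -> V=0 FIRE
t=3: input=2 -> V=0 FIRE
t=4: input=2 -> V=0 FIRE
t=5: input=1 -> V=7
t=6: input=1 -> V=13
t=7: input=2 -> V=0 FIRE
t=8: input=0 -> V=0
t=9: input=1 -> V=7
t=10: input=1 -> V=13
t=11: input=3 -> V=0 FIRE
t=12: input=3 -> V=0 FIRE

Answer: 0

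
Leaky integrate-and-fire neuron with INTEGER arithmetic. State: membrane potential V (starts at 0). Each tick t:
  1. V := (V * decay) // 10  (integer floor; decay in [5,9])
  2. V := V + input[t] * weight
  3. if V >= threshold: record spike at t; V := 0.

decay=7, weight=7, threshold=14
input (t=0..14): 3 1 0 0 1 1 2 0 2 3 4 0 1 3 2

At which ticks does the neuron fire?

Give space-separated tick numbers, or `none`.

Answer: 0 6 8 9 10 13 14

Derivation:
t=0: input=3 -> V=0 FIRE
t=1: input=1 -> V=7
t=2: input=0 -> V=4
t=3: input=0 -> V=2
t=4: input=1 -> V=8
t=5: input=1 -> V=12
t=6: input=2 -> V=0 FIRE
t=7: input=0 -> V=0
t=8: input=2 -> V=0 FIRE
t=9: input=3 -> V=0 FIRE
t=10: input=4 -> V=0 FIRE
t=11: input=0 -> V=0
t=12: input=1 -> V=7
t=13: input=3 -> V=0 FIRE
t=14: input=2 -> V=0 FIRE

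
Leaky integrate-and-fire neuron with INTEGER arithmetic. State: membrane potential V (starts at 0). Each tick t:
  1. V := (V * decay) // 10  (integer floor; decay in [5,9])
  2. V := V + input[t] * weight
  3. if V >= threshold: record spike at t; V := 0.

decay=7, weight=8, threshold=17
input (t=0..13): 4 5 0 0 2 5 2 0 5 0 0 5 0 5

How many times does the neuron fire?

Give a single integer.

Answer: 6

Derivation:
t=0: input=4 -> V=0 FIRE
t=1: input=5 -> V=0 FIRE
t=2: input=0 -> V=0
t=3: input=0 -> V=0
t=4: input=2 -> V=16
t=5: input=5 -> V=0 FIRE
t=6: input=2 -> V=16
t=7: input=0 -> V=11
t=8: input=5 -> V=0 FIRE
t=9: input=0 -> V=0
t=10: input=0 -> V=0
t=11: input=5 -> V=0 FIRE
t=12: input=0 -> V=0
t=13: input=5 -> V=0 FIRE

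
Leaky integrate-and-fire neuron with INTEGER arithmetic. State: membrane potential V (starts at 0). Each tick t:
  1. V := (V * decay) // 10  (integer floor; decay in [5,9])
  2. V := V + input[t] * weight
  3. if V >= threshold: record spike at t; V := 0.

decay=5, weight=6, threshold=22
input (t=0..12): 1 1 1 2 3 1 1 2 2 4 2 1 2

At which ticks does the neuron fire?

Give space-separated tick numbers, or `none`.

t=0: input=1 -> V=6
t=1: input=1 -> V=9
t=2: input=1 -> V=10
t=3: input=2 -> V=17
t=4: input=3 -> V=0 FIRE
t=5: input=1 -> V=6
t=6: input=1 -> V=9
t=7: input=2 -> V=16
t=8: input=2 -> V=20
t=9: input=4 -> V=0 FIRE
t=10: input=2 -> V=12
t=11: input=1 -> V=12
t=12: input=2 -> V=18

Answer: 4 9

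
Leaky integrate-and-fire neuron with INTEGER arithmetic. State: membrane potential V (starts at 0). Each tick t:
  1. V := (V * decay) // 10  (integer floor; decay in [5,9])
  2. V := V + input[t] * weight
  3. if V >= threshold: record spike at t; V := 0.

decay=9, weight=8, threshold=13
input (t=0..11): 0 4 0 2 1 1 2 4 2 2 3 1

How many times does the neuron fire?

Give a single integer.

t=0: input=0 -> V=0
t=1: input=4 -> V=0 FIRE
t=2: input=0 -> V=0
t=3: input=2 -> V=0 FIRE
t=4: input=1 -> V=8
t=5: input=1 -> V=0 FIRE
t=6: input=2 -> V=0 FIRE
t=7: input=4 -> V=0 FIRE
t=8: input=2 -> V=0 FIRE
t=9: input=2 -> V=0 FIRE
t=10: input=3 -> V=0 FIRE
t=11: input=1 -> V=8

Answer: 8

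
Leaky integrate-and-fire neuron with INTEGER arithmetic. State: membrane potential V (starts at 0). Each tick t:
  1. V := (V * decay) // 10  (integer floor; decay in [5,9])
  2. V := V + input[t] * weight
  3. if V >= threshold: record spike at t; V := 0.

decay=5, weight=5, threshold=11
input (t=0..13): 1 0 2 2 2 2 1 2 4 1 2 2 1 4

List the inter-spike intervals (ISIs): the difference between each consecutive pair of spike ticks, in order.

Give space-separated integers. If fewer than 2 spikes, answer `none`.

t=0: input=1 -> V=5
t=1: input=0 -> V=2
t=2: input=2 -> V=0 FIRE
t=3: input=2 -> V=10
t=4: input=2 -> V=0 FIRE
t=5: input=2 -> V=10
t=6: input=1 -> V=10
t=7: input=2 -> V=0 FIRE
t=8: input=4 -> V=0 FIRE
t=9: input=1 -> V=5
t=10: input=2 -> V=0 FIRE
t=11: input=2 -> V=10
t=12: input=1 -> V=10
t=13: input=4 -> V=0 FIRE

Answer: 2 3 1 2 3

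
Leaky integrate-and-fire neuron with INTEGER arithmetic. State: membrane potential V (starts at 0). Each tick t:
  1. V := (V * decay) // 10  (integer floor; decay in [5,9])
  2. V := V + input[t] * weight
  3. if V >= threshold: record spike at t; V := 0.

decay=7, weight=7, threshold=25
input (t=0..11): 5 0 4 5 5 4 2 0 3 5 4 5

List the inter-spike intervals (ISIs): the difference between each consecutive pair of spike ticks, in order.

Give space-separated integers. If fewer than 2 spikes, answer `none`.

t=0: input=5 -> V=0 FIRE
t=1: input=0 -> V=0
t=2: input=4 -> V=0 FIRE
t=3: input=5 -> V=0 FIRE
t=4: input=5 -> V=0 FIRE
t=5: input=4 -> V=0 FIRE
t=6: input=2 -> V=14
t=7: input=0 -> V=9
t=8: input=3 -> V=0 FIRE
t=9: input=5 -> V=0 FIRE
t=10: input=4 -> V=0 FIRE
t=11: input=5 -> V=0 FIRE

Answer: 2 1 1 1 3 1 1 1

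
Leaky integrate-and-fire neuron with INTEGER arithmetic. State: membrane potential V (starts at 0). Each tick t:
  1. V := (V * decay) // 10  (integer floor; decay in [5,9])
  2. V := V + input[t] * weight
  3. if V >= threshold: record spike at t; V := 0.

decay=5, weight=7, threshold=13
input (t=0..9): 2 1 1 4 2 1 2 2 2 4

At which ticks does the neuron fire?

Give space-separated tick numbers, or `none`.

t=0: input=2 -> V=0 FIRE
t=1: input=1 -> V=7
t=2: input=1 -> V=10
t=3: input=4 -> V=0 FIRE
t=4: input=2 -> V=0 FIRE
t=5: input=1 -> V=7
t=6: input=2 -> V=0 FIRE
t=7: input=2 -> V=0 FIRE
t=8: input=2 -> V=0 FIRE
t=9: input=4 -> V=0 FIRE

Answer: 0 3 4 6 7 8 9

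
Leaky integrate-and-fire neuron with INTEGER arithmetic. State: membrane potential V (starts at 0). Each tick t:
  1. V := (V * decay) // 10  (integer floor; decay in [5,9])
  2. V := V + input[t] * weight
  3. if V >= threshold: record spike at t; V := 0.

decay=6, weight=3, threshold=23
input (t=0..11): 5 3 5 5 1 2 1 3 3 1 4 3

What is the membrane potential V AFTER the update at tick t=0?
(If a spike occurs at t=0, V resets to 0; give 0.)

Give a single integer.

Answer: 15

Derivation:
t=0: input=5 -> V=15
t=1: input=3 -> V=18
t=2: input=5 -> V=0 FIRE
t=3: input=5 -> V=15
t=4: input=1 -> V=12
t=5: input=2 -> V=13
t=6: input=1 -> V=10
t=7: input=3 -> V=15
t=8: input=3 -> V=18
t=9: input=1 -> V=13
t=10: input=4 -> V=19
t=11: input=3 -> V=20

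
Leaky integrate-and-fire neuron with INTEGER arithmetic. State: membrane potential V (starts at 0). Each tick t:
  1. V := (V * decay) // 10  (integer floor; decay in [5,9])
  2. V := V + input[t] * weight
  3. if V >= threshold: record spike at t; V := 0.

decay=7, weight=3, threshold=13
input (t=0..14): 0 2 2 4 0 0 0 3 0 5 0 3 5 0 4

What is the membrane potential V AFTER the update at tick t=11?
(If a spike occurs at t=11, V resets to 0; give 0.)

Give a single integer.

t=0: input=0 -> V=0
t=1: input=2 -> V=6
t=2: input=2 -> V=10
t=3: input=4 -> V=0 FIRE
t=4: input=0 -> V=0
t=5: input=0 -> V=0
t=6: input=0 -> V=0
t=7: input=3 -> V=9
t=8: input=0 -> V=6
t=9: input=5 -> V=0 FIRE
t=10: input=0 -> V=0
t=11: input=3 -> V=9
t=12: input=5 -> V=0 FIRE
t=13: input=0 -> V=0
t=14: input=4 -> V=12

Answer: 9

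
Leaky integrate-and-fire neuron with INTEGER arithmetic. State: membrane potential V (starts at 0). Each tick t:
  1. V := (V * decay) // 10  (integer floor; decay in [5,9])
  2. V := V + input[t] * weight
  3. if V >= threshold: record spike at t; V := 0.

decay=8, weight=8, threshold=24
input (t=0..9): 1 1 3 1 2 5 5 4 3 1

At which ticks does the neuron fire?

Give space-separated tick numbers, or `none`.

t=0: input=1 -> V=8
t=1: input=1 -> V=14
t=2: input=3 -> V=0 FIRE
t=3: input=1 -> V=8
t=4: input=2 -> V=22
t=5: input=5 -> V=0 FIRE
t=6: input=5 -> V=0 FIRE
t=7: input=4 -> V=0 FIRE
t=8: input=3 -> V=0 FIRE
t=9: input=1 -> V=8

Answer: 2 5 6 7 8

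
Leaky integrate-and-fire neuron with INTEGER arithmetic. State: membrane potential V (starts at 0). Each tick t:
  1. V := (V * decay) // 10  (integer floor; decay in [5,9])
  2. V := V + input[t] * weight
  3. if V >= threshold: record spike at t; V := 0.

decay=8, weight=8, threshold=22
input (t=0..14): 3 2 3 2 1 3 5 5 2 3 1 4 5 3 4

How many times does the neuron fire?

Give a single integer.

t=0: input=3 -> V=0 FIRE
t=1: input=2 -> V=16
t=2: input=3 -> V=0 FIRE
t=3: input=2 -> V=16
t=4: input=1 -> V=20
t=5: input=3 -> V=0 FIRE
t=6: input=5 -> V=0 FIRE
t=7: input=5 -> V=0 FIRE
t=8: input=2 -> V=16
t=9: input=3 -> V=0 FIRE
t=10: input=1 -> V=8
t=11: input=4 -> V=0 FIRE
t=12: input=5 -> V=0 FIRE
t=13: input=3 -> V=0 FIRE
t=14: input=4 -> V=0 FIRE

Answer: 10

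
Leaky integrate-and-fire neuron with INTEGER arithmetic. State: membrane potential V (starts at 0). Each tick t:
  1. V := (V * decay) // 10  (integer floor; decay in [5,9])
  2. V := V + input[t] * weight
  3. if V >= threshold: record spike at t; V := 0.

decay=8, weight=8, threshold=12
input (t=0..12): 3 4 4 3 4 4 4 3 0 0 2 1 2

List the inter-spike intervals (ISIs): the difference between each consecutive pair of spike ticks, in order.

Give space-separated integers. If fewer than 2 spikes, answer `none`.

t=0: input=3 -> V=0 FIRE
t=1: input=4 -> V=0 FIRE
t=2: input=4 -> V=0 FIRE
t=3: input=3 -> V=0 FIRE
t=4: input=4 -> V=0 FIRE
t=5: input=4 -> V=0 FIRE
t=6: input=4 -> V=0 FIRE
t=7: input=3 -> V=0 FIRE
t=8: input=0 -> V=0
t=9: input=0 -> V=0
t=10: input=2 -> V=0 FIRE
t=11: input=1 -> V=8
t=12: input=2 -> V=0 FIRE

Answer: 1 1 1 1 1 1 1 3 2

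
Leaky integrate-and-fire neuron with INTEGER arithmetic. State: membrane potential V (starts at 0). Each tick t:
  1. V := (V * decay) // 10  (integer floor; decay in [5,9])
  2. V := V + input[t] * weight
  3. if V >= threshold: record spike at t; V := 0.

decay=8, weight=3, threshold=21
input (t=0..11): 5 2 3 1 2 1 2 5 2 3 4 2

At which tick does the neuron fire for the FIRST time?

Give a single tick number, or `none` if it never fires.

Answer: 2

Derivation:
t=0: input=5 -> V=15
t=1: input=2 -> V=18
t=2: input=3 -> V=0 FIRE
t=3: input=1 -> V=3
t=4: input=2 -> V=8
t=5: input=1 -> V=9
t=6: input=2 -> V=13
t=7: input=5 -> V=0 FIRE
t=8: input=2 -> V=6
t=9: input=3 -> V=13
t=10: input=4 -> V=0 FIRE
t=11: input=2 -> V=6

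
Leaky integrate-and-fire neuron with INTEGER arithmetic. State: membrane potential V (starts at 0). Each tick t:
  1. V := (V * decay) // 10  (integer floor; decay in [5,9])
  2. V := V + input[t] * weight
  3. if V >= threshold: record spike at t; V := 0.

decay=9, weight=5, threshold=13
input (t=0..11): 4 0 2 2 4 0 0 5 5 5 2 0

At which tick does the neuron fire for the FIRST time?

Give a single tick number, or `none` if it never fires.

Answer: 0

Derivation:
t=0: input=4 -> V=0 FIRE
t=1: input=0 -> V=0
t=2: input=2 -> V=10
t=3: input=2 -> V=0 FIRE
t=4: input=4 -> V=0 FIRE
t=5: input=0 -> V=0
t=6: input=0 -> V=0
t=7: input=5 -> V=0 FIRE
t=8: input=5 -> V=0 FIRE
t=9: input=5 -> V=0 FIRE
t=10: input=2 -> V=10
t=11: input=0 -> V=9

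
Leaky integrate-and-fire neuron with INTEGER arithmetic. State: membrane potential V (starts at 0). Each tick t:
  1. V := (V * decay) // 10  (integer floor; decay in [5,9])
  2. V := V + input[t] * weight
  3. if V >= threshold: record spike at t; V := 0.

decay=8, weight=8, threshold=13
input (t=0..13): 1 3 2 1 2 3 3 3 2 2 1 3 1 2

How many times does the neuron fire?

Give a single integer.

t=0: input=1 -> V=8
t=1: input=3 -> V=0 FIRE
t=2: input=2 -> V=0 FIRE
t=3: input=1 -> V=8
t=4: input=2 -> V=0 FIRE
t=5: input=3 -> V=0 FIRE
t=6: input=3 -> V=0 FIRE
t=7: input=3 -> V=0 FIRE
t=8: input=2 -> V=0 FIRE
t=9: input=2 -> V=0 FIRE
t=10: input=1 -> V=8
t=11: input=3 -> V=0 FIRE
t=12: input=1 -> V=8
t=13: input=2 -> V=0 FIRE

Answer: 10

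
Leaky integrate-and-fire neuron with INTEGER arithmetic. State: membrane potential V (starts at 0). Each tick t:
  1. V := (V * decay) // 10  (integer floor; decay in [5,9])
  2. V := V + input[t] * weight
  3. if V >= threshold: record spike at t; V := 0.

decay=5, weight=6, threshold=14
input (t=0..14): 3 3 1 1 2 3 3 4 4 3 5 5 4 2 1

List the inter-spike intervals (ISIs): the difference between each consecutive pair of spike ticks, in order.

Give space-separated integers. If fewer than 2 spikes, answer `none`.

Answer: 1 3 1 1 1 1 1 1 1 1

Derivation:
t=0: input=3 -> V=0 FIRE
t=1: input=3 -> V=0 FIRE
t=2: input=1 -> V=6
t=3: input=1 -> V=9
t=4: input=2 -> V=0 FIRE
t=5: input=3 -> V=0 FIRE
t=6: input=3 -> V=0 FIRE
t=7: input=4 -> V=0 FIRE
t=8: input=4 -> V=0 FIRE
t=9: input=3 -> V=0 FIRE
t=10: input=5 -> V=0 FIRE
t=11: input=5 -> V=0 FIRE
t=12: input=4 -> V=0 FIRE
t=13: input=2 -> V=12
t=14: input=1 -> V=12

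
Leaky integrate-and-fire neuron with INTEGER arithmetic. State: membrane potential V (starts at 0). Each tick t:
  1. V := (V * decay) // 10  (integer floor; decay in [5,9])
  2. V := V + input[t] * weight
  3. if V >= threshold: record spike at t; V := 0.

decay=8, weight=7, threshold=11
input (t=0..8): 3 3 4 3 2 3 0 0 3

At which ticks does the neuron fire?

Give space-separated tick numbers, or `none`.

t=0: input=3 -> V=0 FIRE
t=1: input=3 -> V=0 FIRE
t=2: input=4 -> V=0 FIRE
t=3: input=3 -> V=0 FIRE
t=4: input=2 -> V=0 FIRE
t=5: input=3 -> V=0 FIRE
t=6: input=0 -> V=0
t=7: input=0 -> V=0
t=8: input=3 -> V=0 FIRE

Answer: 0 1 2 3 4 5 8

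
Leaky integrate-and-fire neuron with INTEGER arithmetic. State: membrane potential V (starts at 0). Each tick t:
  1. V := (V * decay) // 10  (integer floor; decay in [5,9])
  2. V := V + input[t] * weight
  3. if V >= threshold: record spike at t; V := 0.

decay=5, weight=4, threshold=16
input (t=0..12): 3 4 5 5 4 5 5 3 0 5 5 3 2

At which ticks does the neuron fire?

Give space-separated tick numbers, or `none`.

t=0: input=3 -> V=12
t=1: input=4 -> V=0 FIRE
t=2: input=5 -> V=0 FIRE
t=3: input=5 -> V=0 FIRE
t=4: input=4 -> V=0 FIRE
t=5: input=5 -> V=0 FIRE
t=6: input=5 -> V=0 FIRE
t=7: input=3 -> V=12
t=8: input=0 -> V=6
t=9: input=5 -> V=0 FIRE
t=10: input=5 -> V=0 FIRE
t=11: input=3 -> V=12
t=12: input=2 -> V=14

Answer: 1 2 3 4 5 6 9 10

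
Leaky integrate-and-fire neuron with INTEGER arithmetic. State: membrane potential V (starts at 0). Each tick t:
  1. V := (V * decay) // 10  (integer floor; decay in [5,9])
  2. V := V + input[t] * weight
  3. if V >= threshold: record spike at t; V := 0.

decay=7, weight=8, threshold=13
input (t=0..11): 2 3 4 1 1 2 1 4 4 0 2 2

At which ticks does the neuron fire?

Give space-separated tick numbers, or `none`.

Answer: 0 1 2 4 5 7 8 10 11

Derivation:
t=0: input=2 -> V=0 FIRE
t=1: input=3 -> V=0 FIRE
t=2: input=4 -> V=0 FIRE
t=3: input=1 -> V=8
t=4: input=1 -> V=0 FIRE
t=5: input=2 -> V=0 FIRE
t=6: input=1 -> V=8
t=7: input=4 -> V=0 FIRE
t=8: input=4 -> V=0 FIRE
t=9: input=0 -> V=0
t=10: input=2 -> V=0 FIRE
t=11: input=2 -> V=0 FIRE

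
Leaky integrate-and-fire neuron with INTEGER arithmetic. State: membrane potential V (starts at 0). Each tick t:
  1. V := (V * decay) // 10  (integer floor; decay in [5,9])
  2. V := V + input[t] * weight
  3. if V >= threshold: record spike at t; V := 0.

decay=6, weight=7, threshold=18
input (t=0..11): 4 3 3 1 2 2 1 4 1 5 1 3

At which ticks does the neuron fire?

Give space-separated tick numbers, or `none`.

Answer: 0 1 2 4 7 9 11

Derivation:
t=0: input=4 -> V=0 FIRE
t=1: input=3 -> V=0 FIRE
t=2: input=3 -> V=0 FIRE
t=3: input=1 -> V=7
t=4: input=2 -> V=0 FIRE
t=5: input=2 -> V=14
t=6: input=1 -> V=15
t=7: input=4 -> V=0 FIRE
t=8: input=1 -> V=7
t=9: input=5 -> V=0 FIRE
t=10: input=1 -> V=7
t=11: input=3 -> V=0 FIRE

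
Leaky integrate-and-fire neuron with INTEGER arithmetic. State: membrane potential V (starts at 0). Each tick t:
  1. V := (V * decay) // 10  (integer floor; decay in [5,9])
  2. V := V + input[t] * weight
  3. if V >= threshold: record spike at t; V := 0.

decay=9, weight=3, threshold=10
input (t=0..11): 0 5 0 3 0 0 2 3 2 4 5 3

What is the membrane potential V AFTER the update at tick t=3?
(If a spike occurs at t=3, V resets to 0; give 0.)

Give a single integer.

Answer: 9

Derivation:
t=0: input=0 -> V=0
t=1: input=5 -> V=0 FIRE
t=2: input=0 -> V=0
t=3: input=3 -> V=9
t=4: input=0 -> V=8
t=5: input=0 -> V=7
t=6: input=2 -> V=0 FIRE
t=7: input=3 -> V=9
t=8: input=2 -> V=0 FIRE
t=9: input=4 -> V=0 FIRE
t=10: input=5 -> V=0 FIRE
t=11: input=3 -> V=9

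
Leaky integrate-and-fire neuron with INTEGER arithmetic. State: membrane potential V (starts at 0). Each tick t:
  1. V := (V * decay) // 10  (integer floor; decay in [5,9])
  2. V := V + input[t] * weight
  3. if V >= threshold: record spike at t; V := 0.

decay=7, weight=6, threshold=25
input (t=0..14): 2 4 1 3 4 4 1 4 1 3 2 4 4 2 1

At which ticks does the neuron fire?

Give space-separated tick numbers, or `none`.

t=0: input=2 -> V=12
t=1: input=4 -> V=0 FIRE
t=2: input=1 -> V=6
t=3: input=3 -> V=22
t=4: input=4 -> V=0 FIRE
t=5: input=4 -> V=24
t=6: input=1 -> V=22
t=7: input=4 -> V=0 FIRE
t=8: input=1 -> V=6
t=9: input=3 -> V=22
t=10: input=2 -> V=0 FIRE
t=11: input=4 -> V=24
t=12: input=4 -> V=0 FIRE
t=13: input=2 -> V=12
t=14: input=1 -> V=14

Answer: 1 4 7 10 12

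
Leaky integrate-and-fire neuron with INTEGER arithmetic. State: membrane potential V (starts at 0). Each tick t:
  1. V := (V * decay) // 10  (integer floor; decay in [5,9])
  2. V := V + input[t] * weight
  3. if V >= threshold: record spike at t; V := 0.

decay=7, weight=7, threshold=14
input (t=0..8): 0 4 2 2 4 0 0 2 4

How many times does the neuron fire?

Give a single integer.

t=0: input=0 -> V=0
t=1: input=4 -> V=0 FIRE
t=2: input=2 -> V=0 FIRE
t=3: input=2 -> V=0 FIRE
t=4: input=4 -> V=0 FIRE
t=5: input=0 -> V=0
t=6: input=0 -> V=0
t=7: input=2 -> V=0 FIRE
t=8: input=4 -> V=0 FIRE

Answer: 6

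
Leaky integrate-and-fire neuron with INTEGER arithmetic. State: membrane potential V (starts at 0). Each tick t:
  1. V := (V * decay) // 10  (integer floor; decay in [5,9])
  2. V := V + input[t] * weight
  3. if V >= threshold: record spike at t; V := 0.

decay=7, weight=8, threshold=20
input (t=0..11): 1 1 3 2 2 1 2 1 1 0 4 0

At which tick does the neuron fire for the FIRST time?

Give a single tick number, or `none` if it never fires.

t=0: input=1 -> V=8
t=1: input=1 -> V=13
t=2: input=3 -> V=0 FIRE
t=3: input=2 -> V=16
t=4: input=2 -> V=0 FIRE
t=5: input=1 -> V=8
t=6: input=2 -> V=0 FIRE
t=7: input=1 -> V=8
t=8: input=1 -> V=13
t=9: input=0 -> V=9
t=10: input=4 -> V=0 FIRE
t=11: input=0 -> V=0

Answer: 2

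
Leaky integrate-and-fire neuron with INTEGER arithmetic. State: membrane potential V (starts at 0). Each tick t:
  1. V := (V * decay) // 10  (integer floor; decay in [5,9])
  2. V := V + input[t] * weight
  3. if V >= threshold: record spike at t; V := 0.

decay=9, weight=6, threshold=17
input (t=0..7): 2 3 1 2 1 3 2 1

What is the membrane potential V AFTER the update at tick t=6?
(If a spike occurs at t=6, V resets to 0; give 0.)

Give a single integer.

Answer: 12

Derivation:
t=0: input=2 -> V=12
t=1: input=3 -> V=0 FIRE
t=2: input=1 -> V=6
t=3: input=2 -> V=0 FIRE
t=4: input=1 -> V=6
t=5: input=3 -> V=0 FIRE
t=6: input=2 -> V=12
t=7: input=1 -> V=16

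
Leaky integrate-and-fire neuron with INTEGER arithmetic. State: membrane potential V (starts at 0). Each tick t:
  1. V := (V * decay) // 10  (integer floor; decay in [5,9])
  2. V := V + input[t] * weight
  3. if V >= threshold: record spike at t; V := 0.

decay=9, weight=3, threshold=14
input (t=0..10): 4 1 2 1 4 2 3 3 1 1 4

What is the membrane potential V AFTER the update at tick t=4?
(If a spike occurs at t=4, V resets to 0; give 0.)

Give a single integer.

Answer: 0

Derivation:
t=0: input=4 -> V=12
t=1: input=1 -> V=13
t=2: input=2 -> V=0 FIRE
t=3: input=1 -> V=3
t=4: input=4 -> V=0 FIRE
t=5: input=2 -> V=6
t=6: input=3 -> V=0 FIRE
t=7: input=3 -> V=9
t=8: input=1 -> V=11
t=9: input=1 -> V=12
t=10: input=4 -> V=0 FIRE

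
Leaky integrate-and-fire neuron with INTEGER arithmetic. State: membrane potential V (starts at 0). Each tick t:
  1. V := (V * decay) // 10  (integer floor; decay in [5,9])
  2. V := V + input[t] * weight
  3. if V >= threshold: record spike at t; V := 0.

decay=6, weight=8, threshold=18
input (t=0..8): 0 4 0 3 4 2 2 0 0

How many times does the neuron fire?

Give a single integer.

Answer: 4

Derivation:
t=0: input=0 -> V=0
t=1: input=4 -> V=0 FIRE
t=2: input=0 -> V=0
t=3: input=3 -> V=0 FIRE
t=4: input=4 -> V=0 FIRE
t=5: input=2 -> V=16
t=6: input=2 -> V=0 FIRE
t=7: input=0 -> V=0
t=8: input=0 -> V=0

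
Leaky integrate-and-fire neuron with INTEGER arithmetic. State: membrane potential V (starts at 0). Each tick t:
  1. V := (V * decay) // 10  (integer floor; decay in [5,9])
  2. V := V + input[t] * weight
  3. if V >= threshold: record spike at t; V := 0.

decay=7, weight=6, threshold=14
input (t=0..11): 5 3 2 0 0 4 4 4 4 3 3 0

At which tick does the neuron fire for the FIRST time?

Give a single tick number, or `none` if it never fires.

Answer: 0

Derivation:
t=0: input=5 -> V=0 FIRE
t=1: input=3 -> V=0 FIRE
t=2: input=2 -> V=12
t=3: input=0 -> V=8
t=4: input=0 -> V=5
t=5: input=4 -> V=0 FIRE
t=6: input=4 -> V=0 FIRE
t=7: input=4 -> V=0 FIRE
t=8: input=4 -> V=0 FIRE
t=9: input=3 -> V=0 FIRE
t=10: input=3 -> V=0 FIRE
t=11: input=0 -> V=0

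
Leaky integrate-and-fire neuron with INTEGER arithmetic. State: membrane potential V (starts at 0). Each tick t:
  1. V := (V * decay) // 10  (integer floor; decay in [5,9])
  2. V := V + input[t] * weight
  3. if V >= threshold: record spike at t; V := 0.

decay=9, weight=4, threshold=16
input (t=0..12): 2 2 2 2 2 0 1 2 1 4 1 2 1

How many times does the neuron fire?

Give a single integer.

t=0: input=2 -> V=8
t=1: input=2 -> V=15
t=2: input=2 -> V=0 FIRE
t=3: input=2 -> V=8
t=4: input=2 -> V=15
t=5: input=0 -> V=13
t=6: input=1 -> V=15
t=7: input=2 -> V=0 FIRE
t=8: input=1 -> V=4
t=9: input=4 -> V=0 FIRE
t=10: input=1 -> V=4
t=11: input=2 -> V=11
t=12: input=1 -> V=13

Answer: 3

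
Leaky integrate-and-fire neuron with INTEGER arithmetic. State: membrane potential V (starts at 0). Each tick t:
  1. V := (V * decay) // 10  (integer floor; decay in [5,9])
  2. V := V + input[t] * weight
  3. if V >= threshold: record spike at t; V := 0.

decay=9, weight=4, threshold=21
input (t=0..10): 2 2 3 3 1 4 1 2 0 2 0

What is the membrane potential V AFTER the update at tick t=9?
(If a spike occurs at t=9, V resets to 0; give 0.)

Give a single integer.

t=0: input=2 -> V=8
t=1: input=2 -> V=15
t=2: input=3 -> V=0 FIRE
t=3: input=3 -> V=12
t=4: input=1 -> V=14
t=5: input=4 -> V=0 FIRE
t=6: input=1 -> V=4
t=7: input=2 -> V=11
t=8: input=0 -> V=9
t=9: input=2 -> V=16
t=10: input=0 -> V=14

Answer: 16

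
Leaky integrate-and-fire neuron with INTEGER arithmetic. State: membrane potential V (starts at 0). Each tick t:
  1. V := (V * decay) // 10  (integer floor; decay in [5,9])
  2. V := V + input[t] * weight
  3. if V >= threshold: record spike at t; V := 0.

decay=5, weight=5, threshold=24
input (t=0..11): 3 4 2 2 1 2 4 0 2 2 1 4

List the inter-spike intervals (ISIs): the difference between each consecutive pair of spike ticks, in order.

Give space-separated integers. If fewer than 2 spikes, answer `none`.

t=0: input=3 -> V=15
t=1: input=4 -> V=0 FIRE
t=2: input=2 -> V=10
t=3: input=2 -> V=15
t=4: input=1 -> V=12
t=5: input=2 -> V=16
t=6: input=4 -> V=0 FIRE
t=7: input=0 -> V=0
t=8: input=2 -> V=10
t=9: input=2 -> V=15
t=10: input=1 -> V=12
t=11: input=4 -> V=0 FIRE

Answer: 5 5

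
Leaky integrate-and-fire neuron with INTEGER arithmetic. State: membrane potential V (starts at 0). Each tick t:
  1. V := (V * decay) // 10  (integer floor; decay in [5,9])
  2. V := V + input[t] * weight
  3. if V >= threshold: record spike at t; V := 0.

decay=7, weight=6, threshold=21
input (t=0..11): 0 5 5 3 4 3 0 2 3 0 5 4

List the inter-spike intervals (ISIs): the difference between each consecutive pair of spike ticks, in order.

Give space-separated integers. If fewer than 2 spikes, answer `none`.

t=0: input=0 -> V=0
t=1: input=5 -> V=0 FIRE
t=2: input=5 -> V=0 FIRE
t=3: input=3 -> V=18
t=4: input=4 -> V=0 FIRE
t=5: input=3 -> V=18
t=6: input=0 -> V=12
t=7: input=2 -> V=20
t=8: input=3 -> V=0 FIRE
t=9: input=0 -> V=0
t=10: input=5 -> V=0 FIRE
t=11: input=4 -> V=0 FIRE

Answer: 1 2 4 2 1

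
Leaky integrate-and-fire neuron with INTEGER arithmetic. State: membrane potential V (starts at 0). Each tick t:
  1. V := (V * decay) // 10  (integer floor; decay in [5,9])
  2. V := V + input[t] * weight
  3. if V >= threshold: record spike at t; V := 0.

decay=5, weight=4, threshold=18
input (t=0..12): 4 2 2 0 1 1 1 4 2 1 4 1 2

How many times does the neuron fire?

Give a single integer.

t=0: input=4 -> V=16
t=1: input=2 -> V=16
t=2: input=2 -> V=16
t=3: input=0 -> V=8
t=4: input=1 -> V=8
t=5: input=1 -> V=8
t=6: input=1 -> V=8
t=7: input=4 -> V=0 FIRE
t=8: input=2 -> V=8
t=9: input=1 -> V=8
t=10: input=4 -> V=0 FIRE
t=11: input=1 -> V=4
t=12: input=2 -> V=10

Answer: 2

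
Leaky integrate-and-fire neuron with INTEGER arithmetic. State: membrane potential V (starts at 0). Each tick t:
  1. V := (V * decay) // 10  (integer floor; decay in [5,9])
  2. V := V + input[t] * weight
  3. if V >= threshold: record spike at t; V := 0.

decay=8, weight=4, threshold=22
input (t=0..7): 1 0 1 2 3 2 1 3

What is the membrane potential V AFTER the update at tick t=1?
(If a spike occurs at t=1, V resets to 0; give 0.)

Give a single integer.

Answer: 3

Derivation:
t=0: input=1 -> V=4
t=1: input=0 -> V=3
t=2: input=1 -> V=6
t=3: input=2 -> V=12
t=4: input=3 -> V=21
t=5: input=2 -> V=0 FIRE
t=6: input=1 -> V=4
t=7: input=3 -> V=15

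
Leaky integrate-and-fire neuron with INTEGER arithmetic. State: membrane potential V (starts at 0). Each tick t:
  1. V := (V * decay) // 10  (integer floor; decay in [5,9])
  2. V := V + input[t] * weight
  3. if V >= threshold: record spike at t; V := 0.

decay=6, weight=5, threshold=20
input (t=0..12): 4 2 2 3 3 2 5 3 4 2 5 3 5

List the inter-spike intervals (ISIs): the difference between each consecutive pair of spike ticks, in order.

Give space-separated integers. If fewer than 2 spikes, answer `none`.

Answer: 3 3 2 2 2

Derivation:
t=0: input=4 -> V=0 FIRE
t=1: input=2 -> V=10
t=2: input=2 -> V=16
t=3: input=3 -> V=0 FIRE
t=4: input=3 -> V=15
t=5: input=2 -> V=19
t=6: input=5 -> V=0 FIRE
t=7: input=3 -> V=15
t=8: input=4 -> V=0 FIRE
t=9: input=2 -> V=10
t=10: input=5 -> V=0 FIRE
t=11: input=3 -> V=15
t=12: input=5 -> V=0 FIRE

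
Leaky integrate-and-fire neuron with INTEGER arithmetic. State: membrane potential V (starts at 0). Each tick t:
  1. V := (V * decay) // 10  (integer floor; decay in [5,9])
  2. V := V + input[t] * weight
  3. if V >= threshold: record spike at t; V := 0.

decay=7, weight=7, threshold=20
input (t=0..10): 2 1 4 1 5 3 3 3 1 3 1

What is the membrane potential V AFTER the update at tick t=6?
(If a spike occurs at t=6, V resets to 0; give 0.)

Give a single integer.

t=0: input=2 -> V=14
t=1: input=1 -> V=16
t=2: input=4 -> V=0 FIRE
t=3: input=1 -> V=7
t=4: input=5 -> V=0 FIRE
t=5: input=3 -> V=0 FIRE
t=6: input=3 -> V=0 FIRE
t=7: input=3 -> V=0 FIRE
t=8: input=1 -> V=7
t=9: input=3 -> V=0 FIRE
t=10: input=1 -> V=7

Answer: 0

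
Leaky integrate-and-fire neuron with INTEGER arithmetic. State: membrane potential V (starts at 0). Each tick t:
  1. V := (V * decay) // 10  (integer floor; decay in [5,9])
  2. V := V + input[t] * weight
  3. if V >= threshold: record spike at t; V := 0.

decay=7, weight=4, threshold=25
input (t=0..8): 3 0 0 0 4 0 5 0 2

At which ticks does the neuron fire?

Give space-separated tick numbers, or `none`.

t=0: input=3 -> V=12
t=1: input=0 -> V=8
t=2: input=0 -> V=5
t=3: input=0 -> V=3
t=4: input=4 -> V=18
t=5: input=0 -> V=12
t=6: input=5 -> V=0 FIRE
t=7: input=0 -> V=0
t=8: input=2 -> V=8

Answer: 6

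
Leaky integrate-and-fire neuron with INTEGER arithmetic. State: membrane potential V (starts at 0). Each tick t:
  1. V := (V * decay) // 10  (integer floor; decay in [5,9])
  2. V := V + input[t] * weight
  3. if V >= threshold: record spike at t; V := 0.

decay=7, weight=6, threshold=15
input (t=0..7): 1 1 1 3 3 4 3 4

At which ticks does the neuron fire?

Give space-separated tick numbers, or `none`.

t=0: input=1 -> V=6
t=1: input=1 -> V=10
t=2: input=1 -> V=13
t=3: input=3 -> V=0 FIRE
t=4: input=3 -> V=0 FIRE
t=5: input=4 -> V=0 FIRE
t=6: input=3 -> V=0 FIRE
t=7: input=4 -> V=0 FIRE

Answer: 3 4 5 6 7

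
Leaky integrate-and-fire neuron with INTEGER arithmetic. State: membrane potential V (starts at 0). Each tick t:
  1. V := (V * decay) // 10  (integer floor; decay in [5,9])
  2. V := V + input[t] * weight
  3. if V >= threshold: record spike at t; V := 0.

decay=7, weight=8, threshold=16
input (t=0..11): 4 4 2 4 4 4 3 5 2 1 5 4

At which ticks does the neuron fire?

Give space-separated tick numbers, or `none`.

Answer: 0 1 2 3 4 5 6 7 8 10 11

Derivation:
t=0: input=4 -> V=0 FIRE
t=1: input=4 -> V=0 FIRE
t=2: input=2 -> V=0 FIRE
t=3: input=4 -> V=0 FIRE
t=4: input=4 -> V=0 FIRE
t=5: input=4 -> V=0 FIRE
t=6: input=3 -> V=0 FIRE
t=7: input=5 -> V=0 FIRE
t=8: input=2 -> V=0 FIRE
t=9: input=1 -> V=8
t=10: input=5 -> V=0 FIRE
t=11: input=4 -> V=0 FIRE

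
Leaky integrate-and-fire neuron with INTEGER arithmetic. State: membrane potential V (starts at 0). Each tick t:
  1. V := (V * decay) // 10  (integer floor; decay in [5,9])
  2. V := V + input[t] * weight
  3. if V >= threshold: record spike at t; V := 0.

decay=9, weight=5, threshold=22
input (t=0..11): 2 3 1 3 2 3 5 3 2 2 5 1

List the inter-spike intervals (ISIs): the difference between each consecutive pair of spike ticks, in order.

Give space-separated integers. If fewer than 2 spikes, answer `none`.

Answer: 3 2 2 2

Derivation:
t=0: input=2 -> V=10
t=1: input=3 -> V=0 FIRE
t=2: input=1 -> V=5
t=3: input=3 -> V=19
t=4: input=2 -> V=0 FIRE
t=5: input=3 -> V=15
t=6: input=5 -> V=0 FIRE
t=7: input=3 -> V=15
t=8: input=2 -> V=0 FIRE
t=9: input=2 -> V=10
t=10: input=5 -> V=0 FIRE
t=11: input=1 -> V=5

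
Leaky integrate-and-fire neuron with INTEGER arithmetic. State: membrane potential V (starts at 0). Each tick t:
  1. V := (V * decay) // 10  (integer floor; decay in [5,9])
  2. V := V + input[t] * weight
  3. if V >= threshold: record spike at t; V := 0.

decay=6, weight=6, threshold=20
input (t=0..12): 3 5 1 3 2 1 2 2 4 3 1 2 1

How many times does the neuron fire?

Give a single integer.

Answer: 5

Derivation:
t=0: input=3 -> V=18
t=1: input=5 -> V=0 FIRE
t=2: input=1 -> V=6
t=3: input=3 -> V=0 FIRE
t=4: input=2 -> V=12
t=5: input=1 -> V=13
t=6: input=2 -> V=19
t=7: input=2 -> V=0 FIRE
t=8: input=4 -> V=0 FIRE
t=9: input=3 -> V=18
t=10: input=1 -> V=16
t=11: input=2 -> V=0 FIRE
t=12: input=1 -> V=6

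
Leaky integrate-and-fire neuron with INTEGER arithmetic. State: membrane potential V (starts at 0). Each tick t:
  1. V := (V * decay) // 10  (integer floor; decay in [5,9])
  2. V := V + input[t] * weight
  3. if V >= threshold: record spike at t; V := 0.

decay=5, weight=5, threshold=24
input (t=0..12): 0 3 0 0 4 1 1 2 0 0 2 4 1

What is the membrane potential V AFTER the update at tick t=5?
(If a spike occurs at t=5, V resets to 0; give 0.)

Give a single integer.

t=0: input=0 -> V=0
t=1: input=3 -> V=15
t=2: input=0 -> V=7
t=3: input=0 -> V=3
t=4: input=4 -> V=21
t=5: input=1 -> V=15
t=6: input=1 -> V=12
t=7: input=2 -> V=16
t=8: input=0 -> V=8
t=9: input=0 -> V=4
t=10: input=2 -> V=12
t=11: input=4 -> V=0 FIRE
t=12: input=1 -> V=5

Answer: 15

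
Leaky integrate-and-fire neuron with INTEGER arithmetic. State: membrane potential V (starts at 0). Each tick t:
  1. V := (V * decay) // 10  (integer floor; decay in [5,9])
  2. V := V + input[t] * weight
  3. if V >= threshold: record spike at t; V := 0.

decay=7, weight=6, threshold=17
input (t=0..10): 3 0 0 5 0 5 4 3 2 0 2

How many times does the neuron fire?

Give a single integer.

t=0: input=3 -> V=0 FIRE
t=1: input=0 -> V=0
t=2: input=0 -> V=0
t=3: input=5 -> V=0 FIRE
t=4: input=0 -> V=0
t=5: input=5 -> V=0 FIRE
t=6: input=4 -> V=0 FIRE
t=7: input=3 -> V=0 FIRE
t=8: input=2 -> V=12
t=9: input=0 -> V=8
t=10: input=2 -> V=0 FIRE

Answer: 6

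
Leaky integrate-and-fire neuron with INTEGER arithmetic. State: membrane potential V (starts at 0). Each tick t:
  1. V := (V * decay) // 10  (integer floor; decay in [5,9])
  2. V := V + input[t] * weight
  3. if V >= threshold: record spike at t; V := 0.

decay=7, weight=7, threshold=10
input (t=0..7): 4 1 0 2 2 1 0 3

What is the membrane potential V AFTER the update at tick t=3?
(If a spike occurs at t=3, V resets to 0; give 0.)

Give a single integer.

Answer: 0

Derivation:
t=0: input=4 -> V=0 FIRE
t=1: input=1 -> V=7
t=2: input=0 -> V=4
t=3: input=2 -> V=0 FIRE
t=4: input=2 -> V=0 FIRE
t=5: input=1 -> V=7
t=6: input=0 -> V=4
t=7: input=3 -> V=0 FIRE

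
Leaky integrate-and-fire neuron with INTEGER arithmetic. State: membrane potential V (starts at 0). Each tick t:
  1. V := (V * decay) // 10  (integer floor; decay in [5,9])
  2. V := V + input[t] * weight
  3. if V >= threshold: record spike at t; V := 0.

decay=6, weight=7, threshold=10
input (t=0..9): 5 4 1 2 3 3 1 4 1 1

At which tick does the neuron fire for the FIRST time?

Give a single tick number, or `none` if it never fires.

Answer: 0

Derivation:
t=0: input=5 -> V=0 FIRE
t=1: input=4 -> V=0 FIRE
t=2: input=1 -> V=7
t=3: input=2 -> V=0 FIRE
t=4: input=3 -> V=0 FIRE
t=5: input=3 -> V=0 FIRE
t=6: input=1 -> V=7
t=7: input=4 -> V=0 FIRE
t=8: input=1 -> V=7
t=9: input=1 -> V=0 FIRE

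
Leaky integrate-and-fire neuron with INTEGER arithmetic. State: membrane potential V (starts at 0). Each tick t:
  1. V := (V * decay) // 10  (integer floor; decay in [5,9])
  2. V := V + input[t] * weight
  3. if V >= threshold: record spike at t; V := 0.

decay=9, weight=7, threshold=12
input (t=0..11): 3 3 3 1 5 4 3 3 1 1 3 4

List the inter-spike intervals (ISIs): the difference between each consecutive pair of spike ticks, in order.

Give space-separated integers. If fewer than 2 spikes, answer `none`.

t=0: input=3 -> V=0 FIRE
t=1: input=3 -> V=0 FIRE
t=2: input=3 -> V=0 FIRE
t=3: input=1 -> V=7
t=4: input=5 -> V=0 FIRE
t=5: input=4 -> V=0 FIRE
t=6: input=3 -> V=0 FIRE
t=7: input=3 -> V=0 FIRE
t=8: input=1 -> V=7
t=9: input=1 -> V=0 FIRE
t=10: input=3 -> V=0 FIRE
t=11: input=4 -> V=0 FIRE

Answer: 1 1 2 1 1 1 2 1 1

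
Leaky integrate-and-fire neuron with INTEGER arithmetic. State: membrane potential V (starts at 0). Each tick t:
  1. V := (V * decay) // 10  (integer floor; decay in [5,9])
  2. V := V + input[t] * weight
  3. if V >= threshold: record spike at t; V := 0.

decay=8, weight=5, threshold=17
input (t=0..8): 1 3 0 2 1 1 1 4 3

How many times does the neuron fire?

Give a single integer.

t=0: input=1 -> V=5
t=1: input=3 -> V=0 FIRE
t=2: input=0 -> V=0
t=3: input=2 -> V=10
t=4: input=1 -> V=13
t=5: input=1 -> V=15
t=6: input=1 -> V=0 FIRE
t=7: input=4 -> V=0 FIRE
t=8: input=3 -> V=15

Answer: 3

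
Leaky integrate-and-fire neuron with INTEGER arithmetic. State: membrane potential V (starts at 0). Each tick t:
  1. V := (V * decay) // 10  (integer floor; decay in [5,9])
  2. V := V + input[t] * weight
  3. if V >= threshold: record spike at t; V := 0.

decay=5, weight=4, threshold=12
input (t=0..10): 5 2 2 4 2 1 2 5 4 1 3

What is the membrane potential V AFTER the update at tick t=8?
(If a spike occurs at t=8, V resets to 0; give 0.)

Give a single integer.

Answer: 0

Derivation:
t=0: input=5 -> V=0 FIRE
t=1: input=2 -> V=8
t=2: input=2 -> V=0 FIRE
t=3: input=4 -> V=0 FIRE
t=4: input=2 -> V=8
t=5: input=1 -> V=8
t=6: input=2 -> V=0 FIRE
t=7: input=5 -> V=0 FIRE
t=8: input=4 -> V=0 FIRE
t=9: input=1 -> V=4
t=10: input=3 -> V=0 FIRE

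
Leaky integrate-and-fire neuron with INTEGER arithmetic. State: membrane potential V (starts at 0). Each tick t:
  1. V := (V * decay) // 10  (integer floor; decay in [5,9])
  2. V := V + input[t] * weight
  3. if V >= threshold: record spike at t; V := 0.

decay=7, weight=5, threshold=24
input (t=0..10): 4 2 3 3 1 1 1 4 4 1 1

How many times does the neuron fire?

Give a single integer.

Answer: 3

Derivation:
t=0: input=4 -> V=20
t=1: input=2 -> V=0 FIRE
t=2: input=3 -> V=15
t=3: input=3 -> V=0 FIRE
t=4: input=1 -> V=5
t=5: input=1 -> V=8
t=6: input=1 -> V=10
t=7: input=4 -> V=0 FIRE
t=8: input=4 -> V=20
t=9: input=1 -> V=19
t=10: input=1 -> V=18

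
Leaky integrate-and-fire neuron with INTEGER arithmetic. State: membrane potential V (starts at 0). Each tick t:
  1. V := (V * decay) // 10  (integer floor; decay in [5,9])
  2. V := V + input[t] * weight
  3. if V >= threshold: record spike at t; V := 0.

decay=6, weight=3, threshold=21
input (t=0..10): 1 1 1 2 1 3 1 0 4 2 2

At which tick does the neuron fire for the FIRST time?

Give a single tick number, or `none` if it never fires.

t=0: input=1 -> V=3
t=1: input=1 -> V=4
t=2: input=1 -> V=5
t=3: input=2 -> V=9
t=4: input=1 -> V=8
t=5: input=3 -> V=13
t=6: input=1 -> V=10
t=7: input=0 -> V=6
t=8: input=4 -> V=15
t=9: input=2 -> V=15
t=10: input=2 -> V=15

Answer: none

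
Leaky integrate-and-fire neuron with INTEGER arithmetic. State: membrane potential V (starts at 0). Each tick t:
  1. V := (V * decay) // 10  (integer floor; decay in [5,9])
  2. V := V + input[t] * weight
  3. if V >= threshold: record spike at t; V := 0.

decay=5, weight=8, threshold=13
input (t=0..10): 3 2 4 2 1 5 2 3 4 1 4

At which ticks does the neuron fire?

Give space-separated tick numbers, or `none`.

Answer: 0 1 2 3 5 6 7 8 10

Derivation:
t=0: input=3 -> V=0 FIRE
t=1: input=2 -> V=0 FIRE
t=2: input=4 -> V=0 FIRE
t=3: input=2 -> V=0 FIRE
t=4: input=1 -> V=8
t=5: input=5 -> V=0 FIRE
t=6: input=2 -> V=0 FIRE
t=7: input=3 -> V=0 FIRE
t=8: input=4 -> V=0 FIRE
t=9: input=1 -> V=8
t=10: input=4 -> V=0 FIRE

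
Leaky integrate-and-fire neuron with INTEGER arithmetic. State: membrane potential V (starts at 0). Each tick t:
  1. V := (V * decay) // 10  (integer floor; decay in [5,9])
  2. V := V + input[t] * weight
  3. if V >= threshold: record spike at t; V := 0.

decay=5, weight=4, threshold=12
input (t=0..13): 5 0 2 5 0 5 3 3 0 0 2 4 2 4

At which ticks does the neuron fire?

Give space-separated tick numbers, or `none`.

Answer: 0 3 5 6 7 11 13

Derivation:
t=0: input=5 -> V=0 FIRE
t=1: input=0 -> V=0
t=2: input=2 -> V=8
t=3: input=5 -> V=0 FIRE
t=4: input=0 -> V=0
t=5: input=5 -> V=0 FIRE
t=6: input=3 -> V=0 FIRE
t=7: input=3 -> V=0 FIRE
t=8: input=0 -> V=0
t=9: input=0 -> V=0
t=10: input=2 -> V=8
t=11: input=4 -> V=0 FIRE
t=12: input=2 -> V=8
t=13: input=4 -> V=0 FIRE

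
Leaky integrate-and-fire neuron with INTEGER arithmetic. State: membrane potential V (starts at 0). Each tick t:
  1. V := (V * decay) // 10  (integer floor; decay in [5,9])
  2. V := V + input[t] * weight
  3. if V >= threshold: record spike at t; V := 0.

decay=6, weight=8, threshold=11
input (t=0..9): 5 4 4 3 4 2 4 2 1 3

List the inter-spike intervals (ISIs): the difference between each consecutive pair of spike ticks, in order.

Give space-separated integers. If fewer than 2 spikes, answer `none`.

t=0: input=5 -> V=0 FIRE
t=1: input=4 -> V=0 FIRE
t=2: input=4 -> V=0 FIRE
t=3: input=3 -> V=0 FIRE
t=4: input=4 -> V=0 FIRE
t=5: input=2 -> V=0 FIRE
t=6: input=4 -> V=0 FIRE
t=7: input=2 -> V=0 FIRE
t=8: input=1 -> V=8
t=9: input=3 -> V=0 FIRE

Answer: 1 1 1 1 1 1 1 2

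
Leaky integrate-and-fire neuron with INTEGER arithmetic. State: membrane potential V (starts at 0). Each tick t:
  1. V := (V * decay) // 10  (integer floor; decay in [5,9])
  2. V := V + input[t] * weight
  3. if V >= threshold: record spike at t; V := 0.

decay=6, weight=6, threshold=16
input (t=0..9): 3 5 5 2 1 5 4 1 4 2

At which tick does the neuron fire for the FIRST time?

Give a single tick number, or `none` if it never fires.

Answer: 0

Derivation:
t=0: input=3 -> V=0 FIRE
t=1: input=5 -> V=0 FIRE
t=2: input=5 -> V=0 FIRE
t=3: input=2 -> V=12
t=4: input=1 -> V=13
t=5: input=5 -> V=0 FIRE
t=6: input=4 -> V=0 FIRE
t=7: input=1 -> V=6
t=8: input=4 -> V=0 FIRE
t=9: input=2 -> V=12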